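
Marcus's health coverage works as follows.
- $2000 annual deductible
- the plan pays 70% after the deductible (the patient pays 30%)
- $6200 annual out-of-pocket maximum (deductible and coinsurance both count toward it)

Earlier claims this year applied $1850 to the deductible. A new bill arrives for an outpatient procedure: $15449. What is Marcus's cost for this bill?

$4350

Deductible still to meet: $2000 − $1850 = $150.
After the $150 deductible portion, $15449 − $150 = $15299 is subject to coinsurance.
30% of $15299 = $4589.70 falls to the patient.
So the patient owes $150 + $4589.70 = $4739.70 before any cap.
That would bring total out-of-pocket to $6589.70, past the $6200 cap. The patient is capped at $6200 − $1850 = $4350 on this claim.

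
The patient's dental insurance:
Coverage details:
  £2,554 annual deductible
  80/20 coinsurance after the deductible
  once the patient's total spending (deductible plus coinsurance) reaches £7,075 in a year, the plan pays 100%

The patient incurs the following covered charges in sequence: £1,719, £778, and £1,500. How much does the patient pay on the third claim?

Claim 1 — £1,719: fully absorbed by the deductible. Patient pays £1,719; OOP now £1,719.
Claim 2 — £778: fully absorbed by the deductible. Patient owes £778 (running OOP £2,497).
Claim 3 — £1,500: deductible takes £57, £1,443 remains; 20% of £1,443 = £288.60. Patient pays £345.60; OOP now £2,842.60.

£345.60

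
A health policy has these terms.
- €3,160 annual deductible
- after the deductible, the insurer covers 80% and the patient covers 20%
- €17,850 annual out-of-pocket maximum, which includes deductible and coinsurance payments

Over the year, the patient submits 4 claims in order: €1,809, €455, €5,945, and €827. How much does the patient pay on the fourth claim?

Claim 1 — €1,809: entire amount goes to the deductible. Patient owes €1,809 (running OOP €1,809).
Claim 2 — €455: fully absorbed by the deductible. Cost to patient: €455. OOP to date €2,264.
Claim 3 — €5,945: €896 finishes the deductible; €5,049 goes to coinsurance; patient's 20% is €1,009.80. Patient pays €1,905.80; OOP now €4,169.80.
Claim 4 — €827: deductible already satisfied, so patient's share is 20% × €827 = €165.40. Cost to patient: €165.40. OOP to date €4,335.20.

€165.40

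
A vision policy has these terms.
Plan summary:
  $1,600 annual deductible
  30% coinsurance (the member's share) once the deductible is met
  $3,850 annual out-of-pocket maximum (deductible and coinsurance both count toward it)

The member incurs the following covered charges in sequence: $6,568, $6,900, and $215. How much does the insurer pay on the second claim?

Bill 1, $6,568: $1,600 to deductible, leaving $4,968; 30% of $4,968 = $1,490.40. Member pays $3,090.40; OOP now $3,090.40. Insurer: $6,568 − $3,090.40 = $3,477.60.
Bill 2, $6,900: deductible already satisfied, so member's share is 30% × $6,900 = $2,070. Adding that to $3,090.40 gives $5,160.40, past the $3,850 cap; member pays only $3,850 − $3,090.40 = $759.60. Plan pays $6,900 − $759.60 = $6,140.40.

$6,140.40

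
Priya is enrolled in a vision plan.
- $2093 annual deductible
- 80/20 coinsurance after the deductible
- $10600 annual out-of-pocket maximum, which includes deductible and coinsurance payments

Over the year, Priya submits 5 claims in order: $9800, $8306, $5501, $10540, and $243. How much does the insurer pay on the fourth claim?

#1 ($9800): deductible takes $2093, $7707 remains; member's 20% is $1541.40. Cost to member: $3634.40. OOP to date $3634.40. Plan pays $9800 − $3634.40 = $6165.60.
#2 ($8306): deductible met; 20% of $8306 = $1661.20. Member pays $1661.20; OOP now $5295.60. Insurer: $8306 − $1661.20 = $6644.80.
#3 ($5501): 20% coinsurance on $5501 = $1100.20. Cost to member: $1100.20. OOP to date $6395.80. Plan pays $5501 − $1100.20 = $4400.80.
#4 ($10540): 20% coinsurance on $10540 = $2108. Member owes $2108 (running OOP $8503.80). Insurer: $10540 − $2108 = $8432.

$8432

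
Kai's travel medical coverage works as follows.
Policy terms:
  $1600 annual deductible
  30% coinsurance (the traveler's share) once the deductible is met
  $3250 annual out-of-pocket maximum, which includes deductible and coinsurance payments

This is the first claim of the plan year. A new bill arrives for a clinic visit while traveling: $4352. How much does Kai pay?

The full $1600 deductible is still open; $1600 of this bill applies to it.
After the $1600 deductible portion, $4352 − $1600 = $2752 is subject to coinsurance.
Coinsurance: $2752 × 30% = $825.60.
That puts the traveler's cost at $1600 + $825.60 = $2425.60 before any cap.
Cumulative spending $0 + $2425.60 = $2425.60 stays under the $3250 maximum.

$2425.60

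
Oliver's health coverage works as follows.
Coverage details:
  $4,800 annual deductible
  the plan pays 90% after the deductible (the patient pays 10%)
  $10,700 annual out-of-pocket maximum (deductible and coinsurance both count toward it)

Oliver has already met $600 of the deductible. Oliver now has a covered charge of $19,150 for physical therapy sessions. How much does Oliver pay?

$5,695

$600 of the $4,800 deductible is already met, leaving $4,200.
That leaves $19,150 − $4,200 = $14,950 for coinsurance.
10% of $14,950 = $1,495 falls to the patient.
That puts the patient's cost at $4,200 + $1,495 = $5,695 before any cap.
Cumulative spending $600 + $5,695 = $6,295 stays under the $10,700 maximum.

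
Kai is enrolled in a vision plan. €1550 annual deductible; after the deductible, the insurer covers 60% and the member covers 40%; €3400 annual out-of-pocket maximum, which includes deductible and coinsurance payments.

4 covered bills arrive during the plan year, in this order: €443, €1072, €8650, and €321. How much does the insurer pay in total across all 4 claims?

€7086

Bill 1, €443: entire amount goes to the deductible. Member owes €443 (running OOP €443). Insurer: €443 − €443 = €0.
Bill 2, €1072: entire amount goes to the deductible. Member pays €1072; OOP now €1515. Plan pays €1072 − €1072 = €0.
Bill 3, €8650: €35 to deductible, leaving €8615; coinsurance €8615 × 40% = €3446. Claim cost before the cap: €35 + €3446 = €3481. OOP would hit €4996 > €3400, so the cap limits the member to €3400 − €1515 = €1885. Insurer: €8650 − €1885 = €6765.
Bill 4, €321: 40% coinsurance on €321 = €128.40. Adding that to €3400 gives €3528.40, past the €3400 cap; member pays only €3400 − €3400 = €0. Insurer: €321 − €0 = €321.
Insurer total: €0 + €0 + €6765 + €321 = €7086.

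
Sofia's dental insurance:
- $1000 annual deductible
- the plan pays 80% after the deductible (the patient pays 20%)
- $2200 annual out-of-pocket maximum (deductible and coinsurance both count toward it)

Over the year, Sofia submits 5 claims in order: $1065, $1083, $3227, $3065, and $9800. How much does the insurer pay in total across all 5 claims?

$16040

Claim 1 — $1065: $1000 finishes the deductible; $65 goes to coinsurance; 20% of $65 = $13. Patient pays $1013; OOP now $1013. Insurer: $1065 − $1013 = $52.
Claim 2 — $1083: 20% coinsurance on $1083 = $216.60. Cost to patient: $216.60. OOP to date $1229.60. Insurer: $1083 − $216.60 = $866.40.
Claim 3 — $3227: deductible already satisfied, so patient's share is 20% × $3227 = $645.40. Patient pays $645.40; OOP now $1875. Plan pays $3227 − $645.40 = $2581.60.
Claim 4 — $3065: deductible already satisfied, so patient's share is 20% × $3065 = $613. That would push OOP to $2488, over the $2200 cap, so patient pays $2200 − $1875 = $325. Insurer: $3065 − $325 = $2740.
Claim 5 — $9800: deductible already satisfied, so patient's share is 20% × $9800 = $1960. That would push OOP to $4160, over the $2200 cap, so patient pays $2200 − $2200 = $0. Plan pays $9800 − $0 = $9800.
Insurer total: $52 + $866.40 + $2581.60 + $2740 + $9800 = $16040.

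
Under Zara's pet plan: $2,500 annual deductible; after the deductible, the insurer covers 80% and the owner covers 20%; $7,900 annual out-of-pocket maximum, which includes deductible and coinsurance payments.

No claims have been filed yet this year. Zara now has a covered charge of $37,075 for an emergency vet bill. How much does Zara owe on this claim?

The full $2,500 deductible is still open; $2,500 of this bill applies to it.
That leaves $37,075 − $2,500 = $34,575 for coinsurance.
Owner's 20% share of $34,575 is $6,915.
So the owner owes $2,500 + $6,915 = $9,415 before any cap.
That would bring total out-of-pocket to $9,415, past the $7,900 cap. The owner is capped at $7,900 − $0 = $7,900 on this claim.

$7,900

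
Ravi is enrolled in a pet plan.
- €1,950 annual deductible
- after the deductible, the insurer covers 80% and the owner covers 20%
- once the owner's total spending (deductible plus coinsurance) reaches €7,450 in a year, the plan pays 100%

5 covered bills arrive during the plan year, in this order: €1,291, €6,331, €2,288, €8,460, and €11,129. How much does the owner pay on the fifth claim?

Claim 1 — €1,291: all of it applies to the deductible. Cost to owner: €1,291. OOP to date €1,291.
Claim 2 — €6,331: deductible takes €659, €5,672 remains; 20% of €5,672 = €1,134.40. Owner pays €1,793.40; OOP now €3,084.40.
Claim 3 — €2,288: deductible already satisfied, so owner's share is 20% × €2,288 = €457.60. Owner pays €457.60; OOP now €3,542.
Claim 4 — €8,460: deductible met; 20% of €8,460 = €1,692. Owner owes €1,692 (running OOP €5,234).
Claim 5 — €11,129: deductible already satisfied, so owner's share is 20% × €11,129 = €2,225.80. Adding that to €5,234 gives €7,459.80, past the €7,450 cap; owner pays only €7,450 − €5,234 = €2,216.

€2,216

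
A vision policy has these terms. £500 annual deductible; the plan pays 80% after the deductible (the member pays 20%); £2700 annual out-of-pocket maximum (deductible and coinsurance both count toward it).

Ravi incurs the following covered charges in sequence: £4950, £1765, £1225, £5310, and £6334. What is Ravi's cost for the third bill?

£245

Bill 1, £4950: £500 to deductible, leaving £4450; coinsurance £4450 × 20% = £890. Member pays £1390; OOP now £1390.
Bill 2, £1765: deductible met; 20% of £1765 = £353. Member owes £353 (running OOP £1743).
Bill 3, £1225: 20% coinsurance on £1225 = £245. Member owes £245 (running OOP £1988).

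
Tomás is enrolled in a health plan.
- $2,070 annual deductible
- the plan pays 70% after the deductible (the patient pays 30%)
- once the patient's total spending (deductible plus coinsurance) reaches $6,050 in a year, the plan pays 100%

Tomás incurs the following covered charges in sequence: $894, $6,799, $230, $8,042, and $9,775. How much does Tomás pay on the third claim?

Claim 1 ($894): all of it applies to the deductible. Cost to patient: $894. OOP to date $894.
Claim 2 ($6,799): $1,176 finishes the deductible; $5,623 goes to coinsurance; coinsurance $5,623 × 30% = $1,686.90. Patient owes $2,862.90 (running OOP $3,756.90).
Claim 3 ($230): deductible met; 30% of $230 = $69. Cost to patient: $69. OOP to date $3,825.90.

$69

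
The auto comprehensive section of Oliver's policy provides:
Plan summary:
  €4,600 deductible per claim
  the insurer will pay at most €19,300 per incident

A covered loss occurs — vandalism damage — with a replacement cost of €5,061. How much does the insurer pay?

Subtract the deductible: €5,061 − €4,600 = €461.
€461 ≤ €19,300, so the limit doesn't bind; insurer pays €461.

€461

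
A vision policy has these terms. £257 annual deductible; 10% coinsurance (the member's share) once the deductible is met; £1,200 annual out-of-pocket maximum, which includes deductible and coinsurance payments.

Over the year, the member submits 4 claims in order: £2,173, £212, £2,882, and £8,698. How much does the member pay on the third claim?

£288.20

#1 (£2,173): £257 to deductible, leaving £1,916; member's 10% is £191.60. Member pays £448.60; OOP now £448.60.
#2 (£212): deductible met; 10% of £212 = £21.20. Cost to member: £21.20. OOP to date £469.80.
#3 (£2,882): deductible already satisfied, so member's share is 10% × £2,882 = £288.20. Member owes £288.20 (running OOP £758).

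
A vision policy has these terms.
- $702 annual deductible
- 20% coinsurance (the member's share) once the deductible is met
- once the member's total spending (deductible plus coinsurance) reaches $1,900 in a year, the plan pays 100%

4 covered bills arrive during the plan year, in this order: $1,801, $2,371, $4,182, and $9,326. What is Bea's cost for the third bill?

$504

#1 ($1,801): $702 to deductible, leaving $1,099; member's 20% is $219.80. Cost to member: $921.80. OOP to date $921.80.
#2 ($2,371): deductible met; 20% of $2,371 = $474.20. Member owes $474.20 (running OOP $1,396).
#3 ($4,182): deductible already satisfied, so member's share is 20% × $4,182 = $836.40. That would push OOP to $2,232.40, over the $1,900 cap, so member pays $1,900 − $1,396 = $504.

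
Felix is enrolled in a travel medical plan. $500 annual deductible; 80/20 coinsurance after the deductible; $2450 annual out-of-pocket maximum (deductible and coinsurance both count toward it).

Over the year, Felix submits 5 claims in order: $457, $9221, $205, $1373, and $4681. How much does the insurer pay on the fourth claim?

$1299.60

Claim 1 ($457): fully absorbed by the deductible. Cost to traveler: $457. OOP to date $457. Plan pays $457 − $457 = $0.
Claim 2 ($9221): $43 to deductible, leaving $9178; traveler's 20% is $1835.60. Traveler owes $1878.60 (running OOP $2335.60). Insurer: $9221 − $1878.60 = $7342.40.
Claim 3 ($205): 20% coinsurance on $205 = $41. Traveler owes $41 (running OOP $2376.60). Plan pays $205 − $41 = $164.
Claim 4 ($1373): deductible already satisfied, so traveler's share is 20% × $1373 = $274.60. Adding that to $2376.60 gives $2651.20, past the $2450 cap; traveler pays only $2450 − $2376.60 = $73.40. Plan pays $1373 − $73.40 = $1299.60.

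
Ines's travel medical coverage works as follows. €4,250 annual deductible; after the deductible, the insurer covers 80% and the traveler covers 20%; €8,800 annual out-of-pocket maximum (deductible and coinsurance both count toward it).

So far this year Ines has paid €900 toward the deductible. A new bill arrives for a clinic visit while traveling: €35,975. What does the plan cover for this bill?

€900 of the €4,250 deductible is already met, leaving €3,350.
The remaining €32,625 (= €35,975 − €3,350) moves to coinsurance.
Traveler's 20% share of €32,625 is €6,525.
Traveler responsibility before any cap: €3,350 + €6,525 = €9,875.
Adding €9,875 to the €900 already spent would give €10,775, which exceeds the €8,800 cap; the traveler pays just €8,800 − €900 = €7,900.
The insurer covers the remainder: €35,975 − €7,900 = €28,075.

€28,075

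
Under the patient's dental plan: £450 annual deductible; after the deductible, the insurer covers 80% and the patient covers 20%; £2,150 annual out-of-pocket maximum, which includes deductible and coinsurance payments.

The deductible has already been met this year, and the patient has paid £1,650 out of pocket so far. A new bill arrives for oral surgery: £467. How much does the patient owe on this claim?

With the deductible met, the entire £467 is subject to coinsurance.
Coinsurance: £467 × 20% = £93.40.
Total out-of-pocket so far would be £1,650 + £93.40 = £1,743.40, below the £2,150 cap — no reduction.

£93.40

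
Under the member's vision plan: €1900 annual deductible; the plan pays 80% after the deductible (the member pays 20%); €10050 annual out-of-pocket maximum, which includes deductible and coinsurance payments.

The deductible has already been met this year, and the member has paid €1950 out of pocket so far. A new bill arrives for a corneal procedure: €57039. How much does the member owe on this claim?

€8100

With the deductible met, the entire €57039 is subject to coinsurance.
Coinsurance: €57039 × 20% = €11407.80.
Year-to-date out-of-pocket would reach €1950 + €11407.80 = €13357.80, above the €10050 maximum, so the member pays only €10050 − €1950 = €8100.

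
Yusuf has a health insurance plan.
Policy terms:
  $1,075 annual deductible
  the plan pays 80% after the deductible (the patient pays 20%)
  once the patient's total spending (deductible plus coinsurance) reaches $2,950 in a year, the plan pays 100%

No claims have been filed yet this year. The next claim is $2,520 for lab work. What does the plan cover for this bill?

$1,156

Deductible not yet touched, so the first $1,075 of the bill goes to the deductible.
That leaves $2,520 − $1,075 = $1,445 for coinsurance.
Patient's 20% share of $1,445 is $289.
So the patient owes $1,075 + $289 = $1,364 before any cap.
Year-to-date out-of-pocket becomes $0 + $1,364 = $1,364, still under the $2,950 maximum, so no cap applies.
The insurer covers the remainder: $2,520 − $1,364 = $1,156.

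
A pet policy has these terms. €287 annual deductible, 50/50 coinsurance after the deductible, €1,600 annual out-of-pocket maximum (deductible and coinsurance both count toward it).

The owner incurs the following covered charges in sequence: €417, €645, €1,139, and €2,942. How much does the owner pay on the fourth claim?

Bill 1, €417: deductible takes €287, €130 remains; owner's 50% is €65. Owner owes €352 (running OOP €352).
Bill 2, €645: 50% coinsurance on €645 = €322.50. Owner pays €322.50; OOP now €674.50.
Bill 3, €1,139: 50% coinsurance on €1,139 = €569.50. Owner owes €569.50 (running OOP €1,244).
Bill 4, €2,942: 50% coinsurance on €2,942 = €1,471. That would push OOP to €2,715, over the €1,600 cap, so owner pays €1,600 − €1,244 = €356.

€356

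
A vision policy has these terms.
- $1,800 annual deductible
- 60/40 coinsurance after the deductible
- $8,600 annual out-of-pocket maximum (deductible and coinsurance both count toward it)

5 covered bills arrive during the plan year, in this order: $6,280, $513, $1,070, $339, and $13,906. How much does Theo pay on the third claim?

Claim 1 ($6,280): $1,800 to deductible, leaving $4,480; member's 40% is $1,792. Member owes $3,592 (running OOP $3,592).
Claim 2 ($513): 40% coinsurance on $513 = $205.20. Member owes $205.20 (running OOP $3,797.20).
Claim 3 ($1,070): deductible already satisfied, so member's share is 40% × $1,070 = $428. Member pays $428; OOP now $4,225.20.

$428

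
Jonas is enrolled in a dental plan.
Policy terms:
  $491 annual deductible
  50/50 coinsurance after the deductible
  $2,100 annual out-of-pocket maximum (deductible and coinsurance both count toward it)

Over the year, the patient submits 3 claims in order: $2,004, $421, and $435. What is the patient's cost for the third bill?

$217.50

Claim 1 ($2,004): $491 finishes the deductible; $1,513 goes to coinsurance; coinsurance $1,513 × 50% = $756.50. Cost to patient: $1,247.50. OOP to date $1,247.50.
Claim 2 ($421): 50% coinsurance on $421 = $210.50. Patient pays $210.50; OOP now $1,458.
Claim 3 ($435): deductible met; 50% of $435 = $217.50. Patient pays $217.50; OOP now $1,675.50.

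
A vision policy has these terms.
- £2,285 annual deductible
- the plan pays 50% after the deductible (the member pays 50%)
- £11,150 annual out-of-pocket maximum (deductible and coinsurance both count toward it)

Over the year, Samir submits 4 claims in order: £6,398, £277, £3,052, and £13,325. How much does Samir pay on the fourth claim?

£5,144

Claim 1 (£6,398): deductible takes £2,285, £4,113 remains; coinsurance £4,113 × 50% = £2,056.50. Cost to member: £4,341.50. OOP to date £4,341.50.
Claim 2 (£277): deductible met; 50% of £277 = £138.50. Cost to member: £138.50. OOP to date £4,480.
Claim 3 (£3,052): deductible met; 50% of £3,052 = £1,526. Member owes £1,526 (running OOP £6,006).
Claim 4 (£13,325): deductible already satisfied, so member's share is 50% × £13,325 = £6,662.50. OOP would hit £12,668.50 > £11,150, so the cap limits the member to £11,150 − £6,006 = £5,144.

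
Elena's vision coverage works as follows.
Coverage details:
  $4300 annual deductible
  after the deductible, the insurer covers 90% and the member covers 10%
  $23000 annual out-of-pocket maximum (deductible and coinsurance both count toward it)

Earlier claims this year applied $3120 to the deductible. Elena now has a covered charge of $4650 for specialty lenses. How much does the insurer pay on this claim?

$3120 of the $4300 deductible is already met, leaving $1180.
The remaining $3470 (= $4650 − $1180) moves to coinsurance.
Coinsurance: $3470 × 10% = $347.
So the member owes $1180 + $347 = $1527 before any cap.
Year-to-date out-of-pocket becomes $3120 + $1527 = $4647, still under the $23000 maximum, so no cap applies.
Insurer pays the balance: $4650 − $1527 = $3123.

$3123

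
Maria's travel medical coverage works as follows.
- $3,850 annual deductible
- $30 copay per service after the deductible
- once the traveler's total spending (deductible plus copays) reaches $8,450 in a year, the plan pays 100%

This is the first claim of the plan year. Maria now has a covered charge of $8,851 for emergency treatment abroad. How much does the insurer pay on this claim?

Deductible not yet touched, so the first $3,850 of the bill goes to the deductible.
After the $3,850 deductible portion, $8,851 − $3,850 = $5,001 is subject to the copay.
Copay on this service: $30.
That puts the traveler's cost at $3,850 + $30 = $3,880 before any cap.
Year-to-date out-of-pocket becomes $0 + $3,880 = $3,880, still under the $8,450 maximum, so no cap applies.
The insurer covers the remainder: $8,851 − $3,880 = $4,971.

$4,971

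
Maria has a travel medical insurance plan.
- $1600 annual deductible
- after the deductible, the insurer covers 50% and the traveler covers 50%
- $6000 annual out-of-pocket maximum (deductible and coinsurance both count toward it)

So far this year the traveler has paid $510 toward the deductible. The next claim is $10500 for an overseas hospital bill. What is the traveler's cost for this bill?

Deductible still to meet: $1600 − $510 = $1090.
The remaining $9410 (= $10500 − $1090) moves to coinsurance.
Traveler's 50% share of $9410 is $4705.
So the traveler owes $1090 + $4705 = $5795 before any cap.
Year-to-date out-of-pocket would reach $510 + $5795 = $6305, above the $6000 maximum, so the traveler pays only $6000 − $510 = $5490.

$5490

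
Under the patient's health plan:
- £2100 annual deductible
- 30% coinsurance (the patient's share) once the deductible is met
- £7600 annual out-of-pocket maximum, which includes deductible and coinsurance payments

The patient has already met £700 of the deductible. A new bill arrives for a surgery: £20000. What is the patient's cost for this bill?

£700 of the £2100 deductible is already met, leaving £1400.
That leaves £20000 − £1400 = £18600 for coinsurance.
Patient's 30% share of £18600 is £5580.
So the patient owes £1400 + £5580 = £6980 before any cap.
Adding £6980 to the £700 already spent would give £7680, which exceeds the £7600 cap; the patient pays just £7600 − £700 = £6900.

£6900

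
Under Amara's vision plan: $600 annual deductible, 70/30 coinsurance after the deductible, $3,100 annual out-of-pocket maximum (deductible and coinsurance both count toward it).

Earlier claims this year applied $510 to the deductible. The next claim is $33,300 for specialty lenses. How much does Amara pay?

$2,590

Remaining deductible: $600 − $510 = $90.
The remaining $33,210 (= $33,300 − $90) moves to coinsurance.
30% of $33,210 = $9,963 falls to the member.
So the member owes $90 + $9,963 = $10,053 before any cap.
That would bring total out-of-pocket to $10,563, past the $3,100 cap. The member is capped at $3,100 − $510 = $2,590 on this claim.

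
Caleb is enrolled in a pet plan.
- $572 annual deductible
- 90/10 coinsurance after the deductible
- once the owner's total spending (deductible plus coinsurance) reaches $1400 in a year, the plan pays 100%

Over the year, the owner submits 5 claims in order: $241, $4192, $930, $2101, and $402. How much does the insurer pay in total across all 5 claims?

$6564.60

Claim 1 — $241: entire amount goes to the deductible. Owner owes $241 (running OOP $241). Insurer: $241 − $241 = $0.
Claim 2 — $4192: deductible takes $331, $3861 remains; owner's 10% is $386.10. Cost to owner: $717.10. OOP to date $958.10. Insurer: $4192 − $717.10 = $3474.90.
Claim 3 — $930: 10% coinsurance on $930 = $93. Owner pays $93; OOP now $1051.10. Insurer: $930 − $93 = $837.
Claim 4 — $2101: deductible met; 10% of $2101 = $210.10. Cost to owner: $210.10. OOP to date $1261.20. Insurer: $2101 − $210.10 = $1890.90.
Claim 5 — $402: deductible already satisfied, so owner's share is 10% × $402 = $40.20. Owner owes $40.20 (running OOP $1301.40). Plan pays $402 − $40.20 = $361.80.
Insurer total = bills − owner's total = $7866 − $1301.40 = $6564.60.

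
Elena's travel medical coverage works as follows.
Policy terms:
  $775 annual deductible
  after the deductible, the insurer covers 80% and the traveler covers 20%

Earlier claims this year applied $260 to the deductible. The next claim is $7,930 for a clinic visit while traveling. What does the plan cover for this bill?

$260 of the $775 deductible is already met, leaving $515.
That leaves $7,930 − $515 = $7,415 for coinsurance.
20% of $7,415 = $1,483 falls to the traveler.
Traveler responsibility: $515 + $1,483 = $1,998.
Insurer pays the balance: $7,930 − $1,998 = $5,932.

$5,932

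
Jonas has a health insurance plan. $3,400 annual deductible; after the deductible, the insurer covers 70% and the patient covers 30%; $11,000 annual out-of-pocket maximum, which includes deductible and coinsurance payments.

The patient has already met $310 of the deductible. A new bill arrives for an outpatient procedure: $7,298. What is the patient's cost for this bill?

Deductible still to meet: $3,400 − $310 = $3,090.
That leaves $7,298 − $3,090 = $4,208 for coinsurance.
Patient's 30% share of $4,208 is $1,262.40.
Patient responsibility before any cap: $3,090 + $1,262.40 = $4,352.40.
Total out-of-pocket so far would be $310 + $4,352.40 = $4,662.40, below the $11,000 cap — no reduction.

$4,352.40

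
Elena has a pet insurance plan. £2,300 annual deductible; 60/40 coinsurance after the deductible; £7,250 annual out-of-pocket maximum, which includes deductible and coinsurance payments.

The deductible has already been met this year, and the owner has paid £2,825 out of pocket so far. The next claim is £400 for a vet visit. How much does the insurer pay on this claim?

£240

With the deductible met, the entire £400 is subject to coinsurance.
Coinsurance: £400 × 40% = £160.
Year-to-date out-of-pocket becomes £2,825 + £160 = £2,985, still under the £7,250 maximum, so no cap applies.
Insurer pays the balance: £400 − £160 = £240.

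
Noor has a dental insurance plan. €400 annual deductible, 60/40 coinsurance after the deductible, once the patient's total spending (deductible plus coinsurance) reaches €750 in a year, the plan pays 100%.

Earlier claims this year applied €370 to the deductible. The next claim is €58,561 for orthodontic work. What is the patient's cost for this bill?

€380

€370 of the €400 deductible is already met, leaving €30.
After the €30 deductible portion, €58,561 − €30 = €58,531 is subject to coinsurance.
Patient's 40% share of €58,531 is €23,412.40.
Patient responsibility before any cap: €30 + €23,412.40 = €23,442.40.
That would bring total out-of-pocket to €23,812.40, past the €750 cap. The patient is capped at €750 − €370 = €380 on this claim.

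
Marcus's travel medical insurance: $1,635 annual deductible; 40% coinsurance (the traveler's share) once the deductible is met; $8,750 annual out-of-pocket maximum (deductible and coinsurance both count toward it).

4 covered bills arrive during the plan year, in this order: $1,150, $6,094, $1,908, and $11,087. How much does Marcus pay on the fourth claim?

$4,108.20

Claim 1 — $1,150: fully absorbed by the deductible. Traveler pays $1,150; OOP now $1,150.
Claim 2 — $6,094: $485 to deductible, leaving $5,609; traveler's 40% is $2,243.60. Cost to traveler: $2,728.60. OOP to date $3,878.60.
Claim 3 — $1,908: 40% coinsurance on $1,908 = $763.20. Cost to traveler: $763.20. OOP to date $4,641.80.
Claim 4 — $11,087: 40% coinsurance on $11,087 = $4,434.80. OOP would hit $9,076.60 > $8,750, so the cap limits the traveler to $8,750 − $4,641.80 = $4,108.20.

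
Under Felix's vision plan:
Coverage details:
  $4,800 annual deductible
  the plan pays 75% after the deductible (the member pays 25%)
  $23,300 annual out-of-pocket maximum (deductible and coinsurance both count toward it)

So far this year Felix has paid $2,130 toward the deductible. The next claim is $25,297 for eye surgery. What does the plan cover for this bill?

$16,970.25

Deductible still to meet: $4,800 − $2,130 = $2,670.
After the $2,670 deductible portion, $25,297 − $2,670 = $22,627 is subject to coinsurance.
Member's 25% share of $22,627 is $5,656.75.
So the member owes $2,670 + $5,656.75 = $8,326.75 before any cap.
Total out-of-pocket so far would be $2,130 + $8,326.75 = $10,456.75, below the $23,300 cap — no reduction.
The insurer covers the remainder: $25,297 − $8,326.75 = $16,970.25.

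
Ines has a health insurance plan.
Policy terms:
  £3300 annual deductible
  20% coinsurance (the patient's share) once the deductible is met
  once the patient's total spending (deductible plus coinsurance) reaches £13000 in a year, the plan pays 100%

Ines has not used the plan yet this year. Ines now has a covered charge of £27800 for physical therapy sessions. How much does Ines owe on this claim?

£8200

Deductible not yet touched, so the first £3300 of the bill goes to the deductible.
That leaves £27800 − £3300 = £24500 for coinsurance.
20% of £24500 = £4900 falls to the patient.
So the patient owes £3300 + £4900 = £8200 before any cap.
Total out-of-pocket so far would be £0 + £8200 = £8200, below the £13000 cap — no reduction.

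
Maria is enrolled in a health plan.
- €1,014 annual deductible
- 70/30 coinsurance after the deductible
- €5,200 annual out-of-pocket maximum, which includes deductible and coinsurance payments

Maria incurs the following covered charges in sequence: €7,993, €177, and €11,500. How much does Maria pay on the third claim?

€2,039.20

Bill 1, €7,993: €1,014 to deductible, leaving €6,979; 30% of €6,979 = €2,093.70. Patient pays €3,107.70; OOP now €3,107.70.
Bill 2, €177: 30% coinsurance on €177 = €53.10. Cost to patient: €53.10. OOP to date €3,160.80.
Bill 3, €11,500: 30% coinsurance on €11,500 = €3,450. OOP would hit €6,610.80 > €5,200, so the cap limits the patient to €5,200 − €3,160.80 = €2,039.20.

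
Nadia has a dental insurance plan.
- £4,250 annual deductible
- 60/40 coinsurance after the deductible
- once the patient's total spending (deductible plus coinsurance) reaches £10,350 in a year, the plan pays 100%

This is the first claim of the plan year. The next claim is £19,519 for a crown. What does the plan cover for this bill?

£9,169

The full £4,250 deductible is still open; £4,250 of this bill applies to it.
The remaining £15,269 (= £19,519 − £4,250) moves to coinsurance.
Patient's 40% share of £15,269 is £6,107.60.
So the patient owes £4,250 + £6,107.60 = £10,357.60 before any cap.
Adding £10,357.60 to the £0 already spent would give £10,357.60, which exceeds the £10,350 cap; the patient pays just £10,350 − £0 = £10,350.
The insurer covers the remainder: £19,519 − £10,350 = £9,169.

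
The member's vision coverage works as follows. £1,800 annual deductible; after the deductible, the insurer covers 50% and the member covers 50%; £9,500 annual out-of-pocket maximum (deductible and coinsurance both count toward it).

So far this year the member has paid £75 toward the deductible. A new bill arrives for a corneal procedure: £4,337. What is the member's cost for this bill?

£3,031

£75 of the £1,800 deductible is already met, leaving £1,725.
That leaves £4,337 − £1,725 = £2,612 for coinsurance.
50% of £2,612 = £1,306 falls to the member.
That puts the member's cost at £1,725 + £1,306 = £3,031 before any cap.
Year-to-date out-of-pocket becomes £75 + £3,031 = £3,106, still under the £9,500 maximum, so no cap applies.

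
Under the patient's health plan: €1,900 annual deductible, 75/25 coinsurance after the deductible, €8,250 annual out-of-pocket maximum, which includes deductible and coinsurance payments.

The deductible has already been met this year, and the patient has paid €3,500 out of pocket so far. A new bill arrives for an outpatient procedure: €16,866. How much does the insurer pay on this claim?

€12,649.50

With the deductible met, the entire €16,866 is subject to coinsurance.
Coinsurance: €16,866 × 25% = €4,216.50.
Cumulative spending €3,500 + €4,216.50 = €7,716.50 stays under the €8,250 maximum.
The insurer covers the remainder: €16,866 − €4,216.50 = €12,649.50.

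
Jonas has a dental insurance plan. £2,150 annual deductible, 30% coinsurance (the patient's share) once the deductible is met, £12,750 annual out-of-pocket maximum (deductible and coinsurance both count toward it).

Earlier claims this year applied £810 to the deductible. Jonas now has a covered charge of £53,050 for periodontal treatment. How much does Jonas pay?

£11,940

£810 of the £2,150 deductible is already met, leaving £1,340.
That leaves £53,050 − £1,340 = £51,710 for coinsurance.
Coinsurance: £51,710 × 30% = £15,513.
So the patient owes £1,340 + £15,513 = £16,853 before any cap.
That would bring total out-of-pocket to £17,663, past the £12,750 cap. The patient is capped at £12,750 − £810 = £11,940 on this claim.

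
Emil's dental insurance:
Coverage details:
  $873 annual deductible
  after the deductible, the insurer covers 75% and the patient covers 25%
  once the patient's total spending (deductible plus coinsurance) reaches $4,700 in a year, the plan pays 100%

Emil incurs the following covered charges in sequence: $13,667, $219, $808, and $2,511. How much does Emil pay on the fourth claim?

$371.75

Claim 1 ($13,667): deductible takes $873, $12,794 remains; 25% of $12,794 = $3,198.50. Patient pays $4,071.50; OOP now $4,071.50.
Claim 2 ($219): deductible met; 25% of $219 = $54.75. Cost to patient: $54.75. OOP to date $4,126.25.
Claim 3 ($808): deductible already satisfied, so patient's share is 25% × $808 = $202. Cost to patient: $202. OOP to date $4,328.25.
Claim 4 ($2,511): deductible already satisfied, so patient's share is 25% × $2,511 = $627.75. That would push OOP to $4,956, over the $4,700 cap, so patient pays $4,700 − $4,328.25 = $371.75.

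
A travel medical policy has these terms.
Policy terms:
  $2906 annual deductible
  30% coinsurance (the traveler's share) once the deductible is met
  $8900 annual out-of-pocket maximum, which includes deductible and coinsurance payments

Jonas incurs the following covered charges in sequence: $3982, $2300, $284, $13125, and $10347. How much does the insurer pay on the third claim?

Bill 1, $3982: $2906 finishes the deductible; $1076 goes to coinsurance; coinsurance $1076 × 30% = $322.80. Traveler pays $3228.80; OOP now $3228.80. Insurer: $3982 − $3228.80 = $753.20.
Bill 2, $2300: deductible already satisfied, so traveler's share is 30% × $2300 = $690. Traveler pays $690; OOP now $3918.80. Insurer: $2300 − $690 = $1610.
Bill 3, $284: deductible already satisfied, so traveler's share is 30% × $284 = $85.20. Traveler owes $85.20 (running OOP $4004). Insurer: $284 − $85.20 = $198.80.

$198.80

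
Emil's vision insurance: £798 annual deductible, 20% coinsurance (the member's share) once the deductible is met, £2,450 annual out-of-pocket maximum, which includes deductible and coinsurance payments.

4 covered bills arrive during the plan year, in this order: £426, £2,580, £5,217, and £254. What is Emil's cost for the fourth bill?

£50.80

Claim 1 (£426): entire amount goes to the deductible. Member owes £426 (running OOP £426).
Claim 2 (£2,580): deductible takes £372, £2,208 remains; member's 20% is £441.60. Cost to member: £813.60. OOP to date £1,239.60.
Claim 3 (£5,217): 20% coinsurance on £5,217 = £1,043.40. Member pays £1,043.40; OOP now £2,283.
Claim 4 (£254): deductible met; 20% of £254 = £50.80. Member owes £50.80 (running OOP £2,333.80).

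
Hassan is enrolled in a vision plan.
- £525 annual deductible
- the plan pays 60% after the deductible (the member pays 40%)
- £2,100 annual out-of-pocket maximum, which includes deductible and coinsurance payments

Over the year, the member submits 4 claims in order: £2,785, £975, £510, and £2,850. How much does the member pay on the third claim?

£204

Claim 1 (£2,785): £525 finishes the deductible; £2,260 goes to coinsurance; member's 40% is £904. Member owes £1,429 (running OOP £1,429).
Claim 2 (£975): 40% coinsurance on £975 = £390. Cost to member: £390. OOP to date £1,819.
Claim 3 (£510): deductible met; 40% of £510 = £204. Member owes £204 (running OOP £2,023).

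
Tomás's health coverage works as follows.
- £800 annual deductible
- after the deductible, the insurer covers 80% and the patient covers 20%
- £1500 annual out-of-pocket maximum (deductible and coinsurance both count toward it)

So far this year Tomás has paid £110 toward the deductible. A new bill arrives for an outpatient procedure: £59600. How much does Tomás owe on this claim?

Remaining deductible: £800 − £110 = £690.
The remaining £58910 (= £59600 − £690) moves to coinsurance.
Patient's 20% share of £58910 is £11782.
Patient responsibility before any cap: £690 + £11782 = £12472.
That would bring total out-of-pocket to £12582, past the £1500 cap. The patient is capped at £1500 − £110 = £1390 on this claim.

£1390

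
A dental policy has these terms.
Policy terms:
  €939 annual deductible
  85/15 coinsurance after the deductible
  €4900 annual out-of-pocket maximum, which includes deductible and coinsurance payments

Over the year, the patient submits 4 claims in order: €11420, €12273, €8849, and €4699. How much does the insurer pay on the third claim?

#1 (€11420): €939 finishes the deductible; €10481 goes to coinsurance; patient's 15% is €1572.15. Patient pays €2511.15; OOP now €2511.15. Insurer: €11420 − €2511.15 = €8908.85.
#2 (€12273): deductible already satisfied, so patient's share is 15% × €12273 = €1840.95. Cost to patient: €1840.95. OOP to date €4352.10. Insurer: €12273 − €1840.95 = €10432.05.
#3 (€8849): deductible met; 15% of €8849 = €1327.35. That would push OOP to €5679.45, over the €4900 cap, so patient pays €4900 − €4352.10 = €547.90. Plan pays €8849 − €547.90 = €8301.10.

€8301.10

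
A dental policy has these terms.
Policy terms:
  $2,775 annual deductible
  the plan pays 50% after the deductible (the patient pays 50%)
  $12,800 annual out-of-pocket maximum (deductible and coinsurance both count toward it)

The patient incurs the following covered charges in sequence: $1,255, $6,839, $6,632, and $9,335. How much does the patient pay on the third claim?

$3,316

#1 ($1,255): fully absorbed by the deductible. Cost to patient: $1,255. OOP to date $1,255.
#2 ($6,839): $1,520 to deductible, leaving $5,319; coinsurance $5,319 × 50% = $2,659.50. Patient owes $4,179.50 (running OOP $5,434.50).
#3 ($6,632): deductible met; 50% of $6,632 = $3,316. Patient owes $3,316 (running OOP $8,750.50).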